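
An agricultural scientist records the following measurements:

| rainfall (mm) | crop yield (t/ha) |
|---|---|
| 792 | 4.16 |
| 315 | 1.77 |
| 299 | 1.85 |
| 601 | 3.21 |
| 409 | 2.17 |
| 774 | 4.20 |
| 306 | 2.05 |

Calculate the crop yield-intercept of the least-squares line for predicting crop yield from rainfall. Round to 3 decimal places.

n = 7, Σx = 3496, Σy = 19.41, Σxy = 11100.26, Σx² = 2037084
Sxx = Σx² − (Σx)²/n = 2037084 − 1746002.285714 = 291081.714286
Sxy = Σxy − (Σx)(Σy)/n = 11100.26 − 9693.908571 = 1406.351429
b = Sxy/Sxx = 1406.351429/291081.714286 = 0.004831
a = ȳ − b·x̄ = 2.772857 − 0.004831·499.428571 = 0.359885

0.360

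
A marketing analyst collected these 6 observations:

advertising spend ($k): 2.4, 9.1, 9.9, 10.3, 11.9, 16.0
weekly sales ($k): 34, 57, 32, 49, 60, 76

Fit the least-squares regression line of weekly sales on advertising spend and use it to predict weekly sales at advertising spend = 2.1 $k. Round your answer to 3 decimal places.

28.027

n = 6, Σx = 59.6, Σy = 308, Σxy = 3351.8, Σx² = 690.28
Sxx = Σx² − (Σx)²/n = 690.28 − 592.026667 = 98.253333
Sxy = Σxy − (Σx)(Σy)/n = 3351.8 − 3059.466667 = 292.333333
b = Sxy/Sxx = 292.333333/98.253333 = 2.975302
a = ȳ − b·x̄ = 51.333333 − 2.975302·9.933333 = 21.778667
ŷ(2.1) = a + b·2.1 = 21.778667 + 2.975302·2.1 = 28.026801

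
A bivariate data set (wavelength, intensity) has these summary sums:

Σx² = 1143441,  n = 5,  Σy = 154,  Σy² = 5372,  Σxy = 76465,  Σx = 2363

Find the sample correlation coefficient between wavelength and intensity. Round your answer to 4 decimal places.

Sxx = Σx² − (Σx)²/n = 1143441 − 1116753.8 = 26687.2
Sxy = Σxy − (Σx)(Σy)/n = 76465 − 72780.4 = 3684.6
Syy = Σy² − (Σy)²/n = 5372 − 4743.2 = 628.8
r = Sxy/√(Sxx·Syy) = 3684.6/√(16780911.36) = 3684.6/4096.451069 = 0.899461

0.8995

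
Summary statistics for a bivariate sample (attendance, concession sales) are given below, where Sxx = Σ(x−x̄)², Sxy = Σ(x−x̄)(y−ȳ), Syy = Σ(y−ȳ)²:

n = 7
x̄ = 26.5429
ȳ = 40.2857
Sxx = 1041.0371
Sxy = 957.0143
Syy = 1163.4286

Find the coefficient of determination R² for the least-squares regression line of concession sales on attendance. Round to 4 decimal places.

R² = Sxy²/(Sxx·Syy) = (957.0143)²/(1041.0371·1163.4286) = 0.756190

0.7562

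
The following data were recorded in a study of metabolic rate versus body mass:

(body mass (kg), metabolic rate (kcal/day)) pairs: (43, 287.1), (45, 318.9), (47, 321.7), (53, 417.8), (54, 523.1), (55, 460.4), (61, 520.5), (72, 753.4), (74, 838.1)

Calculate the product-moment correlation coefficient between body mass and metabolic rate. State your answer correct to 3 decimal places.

n = 9, Σx = 504, Σy = 4441, Σxy = 265543.2, Σx² = 29214, Σy² = 2488716.54
Sxx = Σx² − (Σx)²/n = 29214 − 28224 = 990
Sxy = Σxy − (Σx)(Σy)/n = 265543.2 − 248696 = 16847.2
Syy = Σy² − (Σy)²/n = 2488716.54 − 2191386.777778 = 297329.762222
r = Sxy/√(Sxx·Syy) = 16847.2/√(294356464.6) = 16847.2/17156.819769 = 0.981954

0.982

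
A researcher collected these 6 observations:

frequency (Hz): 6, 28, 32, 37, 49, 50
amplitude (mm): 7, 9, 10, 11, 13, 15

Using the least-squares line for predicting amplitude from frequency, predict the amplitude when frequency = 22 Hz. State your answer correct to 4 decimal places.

n = 6, Σx = 202, Σy = 65, Σxy = 2408, Σx² = 8114
Sxx = Σx² − (Σx)²/n = 8114 − 6800.666667 = 1313.333333
Sxy = Σxy − (Σx)(Σy)/n = 2408 − 2188.333333 = 219.666667
b = Sxy/Sxx = 219.666667/1313.333333 = 0.167259
a = ȳ − b·x̄ = 10.833333 − 0.167259·33.666667 = 5.202284
ŷ(22) = a + b·22 = 5.202284 + 0.167259·22 = 8.881980

8.8820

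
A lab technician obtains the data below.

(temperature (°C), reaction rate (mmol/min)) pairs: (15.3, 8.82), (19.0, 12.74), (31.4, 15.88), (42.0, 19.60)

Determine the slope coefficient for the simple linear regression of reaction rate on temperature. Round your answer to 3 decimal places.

0.366

n = 4, Σx = 107.7, Σy = 57.04, Σxy = 1698.838, Σx² = 3345.05
Sxx = Σx² − (Σx)²/n = 3345.05 − 2899.8225 = 445.2275
Sxy = Σxy − (Σx)(Σy)/n = 1698.838 − 1535.802 = 163.036
b = Sxy/Sxx = 163.036/445.2275 = 0.366186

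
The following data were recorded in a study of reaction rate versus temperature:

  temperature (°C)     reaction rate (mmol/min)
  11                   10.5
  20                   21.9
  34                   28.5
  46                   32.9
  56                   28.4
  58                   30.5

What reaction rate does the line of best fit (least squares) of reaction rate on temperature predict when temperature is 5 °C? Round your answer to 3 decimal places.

n = 6, Σx = 225, Σy = 152.7, Σxy = 6395.3, Σx² = 10293
Sxx = Σx² − (Σx)²/n = 10293 − 8437.5 = 1855.5
Sxy = Σxy − (Σx)(Σy)/n = 6395.3 − 5726.25 = 669.05
b = Sxy/Sxx = 669.05/1855.5 = 0.360577
a = ȳ − b·x̄ = 25.45 − 0.360577·37.5 = 11.928375
ŷ(5) = a + b·5 = 11.928375 + 0.360577·5 = 13.731258

13.731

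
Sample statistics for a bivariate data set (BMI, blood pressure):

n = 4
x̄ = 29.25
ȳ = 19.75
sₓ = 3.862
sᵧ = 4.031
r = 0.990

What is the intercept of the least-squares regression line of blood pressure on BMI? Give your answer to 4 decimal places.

b = r · sᵧ/sₓ = 0.99 · 4.031/3.862 = 1.033322
a = ȳ − b·x̄ = 19.75 − 1.033322·29.25 = -10.474672

-10.4747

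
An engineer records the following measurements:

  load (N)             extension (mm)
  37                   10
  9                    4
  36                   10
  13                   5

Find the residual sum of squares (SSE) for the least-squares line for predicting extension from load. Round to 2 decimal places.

n = 4, Σx = 95, Σy = 29, Σxy = 831, Σx² = 2915, Σy² = 241
Sxx = Σx² − (Σx)²/n = 2915 − 2256.25 = 658.75
Sxy = Σxy − (Σx)(Σy)/n = 831 − 688.75 = 142.25
Syy = Σy² − (Σy)²/n = 241 − 210.25 = 30.75
b = Sxy/Sxx = 142.25/658.75 = 0.215939
SSE = Syy − b·Sxy = 30.75 − 0.215939·142.25 = 0.032638

0.03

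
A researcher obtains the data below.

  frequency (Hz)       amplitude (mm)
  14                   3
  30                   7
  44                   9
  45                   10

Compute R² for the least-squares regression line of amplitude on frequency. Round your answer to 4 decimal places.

0.9803

n = 4, Σx = 133, Σy = 29, Σxy = 1098, Σx² = 5057, Σy² = 239
Sxx = Σx² − (Σx)²/n = 5057 − 4422.25 = 634.75
Sxy = Σxy − (Σx)(Σy)/n = 1098 − 964.25 = 133.75
Syy = Σy² − (Σy)²/n = 239 − 210.25 = 28.75
R² = Sxy²/(Sxx·Syy) = (133.75)²/(634.75·28.75) = 0.980273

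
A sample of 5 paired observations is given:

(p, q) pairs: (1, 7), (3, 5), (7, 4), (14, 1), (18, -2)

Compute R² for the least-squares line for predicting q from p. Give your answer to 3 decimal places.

n = 5, Σx = 43, Σy = 15, Σxy = 28, Σx² = 579, Σy² = 95
Sxx = Σx² − (Σx)²/n = 579 − 369.8 = 209.2
Sxy = Σxy − (Σx)(Σy)/n = 28 − 129 = -101
Syy = Σy² − (Σy)²/n = 95 − 45 = 50
R² = Sxy²/(Sxx·Syy) = (-101)²/(209.2·50) = 0.975239

0.975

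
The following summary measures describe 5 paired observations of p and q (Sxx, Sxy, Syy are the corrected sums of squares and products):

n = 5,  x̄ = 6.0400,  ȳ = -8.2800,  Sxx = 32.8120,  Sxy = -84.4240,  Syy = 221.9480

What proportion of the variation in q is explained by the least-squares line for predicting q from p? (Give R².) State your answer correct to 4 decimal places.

0.9787

R² = Sxy²/(Sxx·Syy) = (-84.424)²/(32.812·221.948) = 0.978696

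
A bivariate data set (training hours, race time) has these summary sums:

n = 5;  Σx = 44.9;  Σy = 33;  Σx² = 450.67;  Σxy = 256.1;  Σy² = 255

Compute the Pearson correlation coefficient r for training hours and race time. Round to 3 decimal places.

Sxx = Σx² − (Σx)²/n = 450.67 − 403.202 = 47.468
Sxy = Σxy − (Σx)(Σy)/n = 256.1 − 296.34 = -40.24
Syy = Σy² − (Σy)²/n = 255 − 217.8 = 37.2
r = Sxy/√(Sxx·Syy) = -40.24/√(1765.8096) = -40.24/42.021537 = -0.957604

-0.958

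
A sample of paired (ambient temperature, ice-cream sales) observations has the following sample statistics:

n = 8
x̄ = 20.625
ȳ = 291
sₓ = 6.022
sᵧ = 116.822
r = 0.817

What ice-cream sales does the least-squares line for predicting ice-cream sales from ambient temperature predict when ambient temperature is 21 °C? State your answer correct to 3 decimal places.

296.943

b = r · sᵧ/sₓ = 0.817 · 116.822/6.022 = 15.849149
a = ȳ − b·x̄ = 291 − 15.849149·20.625 = -35.888694
ŷ(21) = a + b·21 = -35.888694 + 15.849149·21 = 296.943431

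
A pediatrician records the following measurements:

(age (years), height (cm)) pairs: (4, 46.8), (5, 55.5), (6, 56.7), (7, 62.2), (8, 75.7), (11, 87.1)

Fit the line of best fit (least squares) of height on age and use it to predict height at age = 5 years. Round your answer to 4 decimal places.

n = 6, Σx = 41, Σy = 384, Σxy = 2804, Σx² = 311
Sxx = Σx² − (Σx)²/n = 311 − 280.166667 = 30.833333
Sxy = Σxy − (Σx)(Σy)/n = 2804 − 2624 = 180
b = Sxy/Sxx = 180/30.833333 = 5.837838
a = ȳ − b·x̄ = 64 − 5.837838·6.833333 = 24.108108
ŷ(5) = a + b·5 = 24.108108 + 5.837838·5 = 53.297297

53.2973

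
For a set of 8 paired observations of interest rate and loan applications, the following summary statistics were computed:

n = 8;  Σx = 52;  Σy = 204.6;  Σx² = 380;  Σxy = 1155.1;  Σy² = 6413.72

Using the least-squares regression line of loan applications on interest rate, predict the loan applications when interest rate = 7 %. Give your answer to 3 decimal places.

Sxx = Σx² − (Σx)²/n = 380 − 338 = 42
Sxy = Σxy − (Σx)(Σy)/n = 1155.1 − 1329.9 = -174.8
b = Sxy/Sxx = -174.8/42 = -4.161905
a = ȳ − b·x̄ = 25.575 − (-4.161905)·6.5 = 52.627381
ŷ(7) = a + b·7 = 52.627381 + (-4.161905)·7 = 23.494048

23.494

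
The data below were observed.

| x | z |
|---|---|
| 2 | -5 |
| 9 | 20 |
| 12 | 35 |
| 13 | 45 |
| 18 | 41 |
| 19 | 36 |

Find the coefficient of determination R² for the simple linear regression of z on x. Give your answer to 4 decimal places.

n = 6, Σx = 73, Σy = 172, Σxy = 2597, Σx² = 1083, Σy² = 6652
Sxx = Σx² − (Σx)²/n = 1083 − 888.166667 = 194.833333
Sxy = Σxy − (Σx)(Σy)/n = 2597 − 2092.666667 = 504.333333
Syy = Σy² − (Σy)²/n = 6652 − 4930.666667 = 1721.333333
R² = Sxy²/(Sxx·Syy) = (504.333333)²/(194.833333·1721.333333) = 0.758415

0.7584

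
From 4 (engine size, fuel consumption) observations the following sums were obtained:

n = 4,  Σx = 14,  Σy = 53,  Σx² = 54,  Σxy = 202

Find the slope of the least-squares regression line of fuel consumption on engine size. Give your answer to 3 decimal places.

3.300

Sxx = Σx² − (Σx)²/n = 54 − 49 = 5
Sxy = Σxy − (Σx)(Σy)/n = 202 − 185.5 = 16.5
b = Sxy/Sxx = 16.5/5 = 3.3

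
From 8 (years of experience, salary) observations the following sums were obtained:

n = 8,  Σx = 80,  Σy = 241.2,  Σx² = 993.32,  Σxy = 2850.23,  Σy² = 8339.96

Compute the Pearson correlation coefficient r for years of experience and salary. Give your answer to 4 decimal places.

0.9645

Sxx = Σx² − (Σx)²/n = 993.32 − 800 = 193.32
Sxy = Σxy − (Σx)(Σy)/n = 2850.23 − 2412 = 438.23
Syy = Σy² − (Σy)²/n = 8339.96 − 7272.18 = 1067.78
r = Sxy/√(Sxx·Syy) = 438.23/√(206423.2296) = 438.23/454.338233 = 0.964546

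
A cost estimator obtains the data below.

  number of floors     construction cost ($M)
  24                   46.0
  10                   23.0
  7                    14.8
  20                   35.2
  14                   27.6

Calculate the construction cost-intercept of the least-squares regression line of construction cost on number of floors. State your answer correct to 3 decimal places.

n = 5, Σx = 75, Σy = 146.6, Σxy = 2528, Σx² = 1321
Sxx = Σx² − (Σx)²/n = 1321 − 1125 = 196
Sxy = Σxy − (Σx)(Σy)/n = 2528 − 2199 = 329
b = Sxy/Sxx = 329/196 = 1.678571
a = ȳ − b·x̄ = 29.32 − 1.678571·15 = 4.141429

4.141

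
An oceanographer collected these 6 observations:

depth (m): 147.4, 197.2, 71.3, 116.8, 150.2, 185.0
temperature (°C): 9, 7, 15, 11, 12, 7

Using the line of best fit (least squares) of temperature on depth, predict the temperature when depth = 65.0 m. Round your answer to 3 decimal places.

n = 6, Σx = 867.9, Σy = 61, Σxy = 8158.7, Σx² = 136125.57
Sxx = Σx² − (Σx)²/n = 136125.57 − 125541.735 = 10583.835
Sxy = Σxy − (Σx)(Σy)/n = 8158.7 − 8823.65 = -664.95
b = Sxy/Sxx = -664.95/10583.835 = -0.062827
a = ȳ − b·x̄ = 10.166667 − (-0.062827)·144.65 = 19.254584
ŷ(65.0) = a + b·65.0 = 19.254584 + (-0.062827)·65 = 15.170833

15.171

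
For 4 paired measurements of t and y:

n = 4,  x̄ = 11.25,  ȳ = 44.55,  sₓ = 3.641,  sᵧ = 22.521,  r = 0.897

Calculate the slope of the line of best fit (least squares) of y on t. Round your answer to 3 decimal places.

b = r · sᵧ/sₓ = 0.897 · 22.521/3.641 = 5.548294

5.548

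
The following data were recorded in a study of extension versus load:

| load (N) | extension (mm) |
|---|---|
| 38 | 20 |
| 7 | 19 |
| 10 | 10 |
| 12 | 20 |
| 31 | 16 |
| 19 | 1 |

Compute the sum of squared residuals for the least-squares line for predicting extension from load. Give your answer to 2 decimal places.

278.85

n = 6, Σx = 117, Σy = 86, Σxy = 1748, Σx² = 3059, Σy² = 1518
Sxx = Σx² − (Σx)²/n = 3059 − 2281.5 = 777.5
Sxy = Σxy − (Σx)(Σy)/n = 1748 − 1677 = 71
Syy = Σy² − (Σy)²/n = 1518 − 1232.666667 = 285.333333
b = Sxy/Sxx = 71/777.5 = 0.091318
SSE = Syy − b·Sxy = 285.333333 − 0.091318·71 = 278.849732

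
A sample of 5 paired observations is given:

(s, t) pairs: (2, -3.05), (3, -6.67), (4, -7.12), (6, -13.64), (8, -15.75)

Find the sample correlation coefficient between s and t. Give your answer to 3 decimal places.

-0.980

n = 5, Σx = 23, Σy = -46.23, Σxy = -262.43, Σx² = 129, Σy² = 538.5979
Sxx = Σx² − (Σx)²/n = 129 − 105.8 = 23.2
Sxy = Σxy − (Σx)(Σy)/n = -262.43 − (-212.658) = -49.772
Syy = Σy² − (Σy)²/n = 538.5979 − 427.44258 = 111.15532
r = Sxy/√(Sxx·Syy) = -49.772/√(2578.803424) = -49.772/50.781920 = -0.980113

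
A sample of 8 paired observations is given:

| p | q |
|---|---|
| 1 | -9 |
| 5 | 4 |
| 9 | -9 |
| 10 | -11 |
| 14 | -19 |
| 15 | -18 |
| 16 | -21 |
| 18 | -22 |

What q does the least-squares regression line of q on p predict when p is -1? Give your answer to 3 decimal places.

n = 8, Σx = 88, Σy = -105, Σxy = -1448, Σx² = 1208
Sxx = Σx² − (Σx)²/n = 1208 − 968 = 240
Sxy = Σxy − (Σx)(Σy)/n = -1448 − (-1155) = -293
b = Sxy/Sxx = -293/240 = -1.220833
a = ȳ − b·x̄ = -13.125 − (-1.220833)·11 = 0.304167
ŷ(-1) = a + b·-1 = 0.304167 + (-1.220833)·(-1) = 1.525

1.525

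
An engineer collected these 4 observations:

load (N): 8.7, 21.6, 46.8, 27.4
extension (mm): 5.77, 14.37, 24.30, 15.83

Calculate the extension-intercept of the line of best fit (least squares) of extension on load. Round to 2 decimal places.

n = 4, Σx = 104.5, Σy = 60.27, Σxy = 1931.573, Σx² = 3483.25
Sxx = Σx² − (Σx)²/n = 3483.25 − 2730.0625 = 753.1875
Sxy = Σxy − (Σx)(Σy)/n = 1931.573 − 1574.55375 = 357.01925
b = Sxy/Sxx = 357.01925/753.1875 = 0.474011
a = ȳ − b·x̄ = 15.0675 − 0.474011·26.125 = 2.683960

2.68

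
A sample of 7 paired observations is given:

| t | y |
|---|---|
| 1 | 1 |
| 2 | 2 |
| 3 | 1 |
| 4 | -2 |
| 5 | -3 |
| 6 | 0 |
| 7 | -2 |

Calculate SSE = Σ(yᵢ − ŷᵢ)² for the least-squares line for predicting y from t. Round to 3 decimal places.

n = 7, Σx = 28, Σy = -3, Σxy = -29, Σx² = 140, Σy² = 23
Sxx = Σx² − (Σx)²/n = 140 − 112 = 28
Sxy = Σxy − (Σx)(Σy)/n = -29 − (-12) = -17
Syy = Σy² − (Σy)²/n = 23 − 1.285714 = 21.714286
b = Sxy/Sxx = -17/28 = -0.607143
SSE = Syy − b·Sxy = 21.714286 − (-0.607143)·(-17) = 11.392857

11.393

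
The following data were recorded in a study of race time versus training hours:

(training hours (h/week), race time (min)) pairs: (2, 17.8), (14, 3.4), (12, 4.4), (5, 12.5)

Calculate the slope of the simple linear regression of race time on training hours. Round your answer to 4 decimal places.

-1.1972

n = 4, Σx = 33, Σy = 38.1, Σxy = 198.5, Σx² = 369
Sxx = Σx² − (Σx)²/n = 369 − 272.25 = 96.75
Sxy = Σxy − (Σx)(Σy)/n = 198.5 − 314.325 = -115.825
b = Sxy/Sxx = -115.825/96.75 = -1.197158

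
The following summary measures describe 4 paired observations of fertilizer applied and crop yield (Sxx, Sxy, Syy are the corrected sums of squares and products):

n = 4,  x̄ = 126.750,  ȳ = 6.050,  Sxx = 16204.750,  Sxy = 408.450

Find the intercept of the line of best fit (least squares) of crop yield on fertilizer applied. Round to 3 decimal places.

2.855

b = Sxy/Sxx = 408.45/16204.75 = 0.025206
a = ȳ − b·x̄ = 6.05 − 0.025206·126.75 = 2.855194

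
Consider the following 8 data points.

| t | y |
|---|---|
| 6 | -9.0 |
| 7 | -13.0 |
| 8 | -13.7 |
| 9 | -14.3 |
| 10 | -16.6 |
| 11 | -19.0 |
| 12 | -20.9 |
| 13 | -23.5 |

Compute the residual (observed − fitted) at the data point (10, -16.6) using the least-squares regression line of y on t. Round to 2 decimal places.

n = 8, Σx = 76, Σy = -130, Σxy = -1314.6, Σx² = 764
Sxx = Σx² − (Σx)²/n = 764 − 722 = 42
Sxy = Σxy − (Σx)(Σy)/n = -1314.6 − (-1235) = -79.6
b = Sxy/Sxx = -79.6/42 = -1.895238
a = ȳ − b·x̄ = -16.25 − (-1.895238)·9.5 = 1.754762
ŷ(10) = 1.754762 + (-1.895238)·10 = -17.197619
residual = y − ŷ = -16.6 − (-17.197619) = 0.597619

0.60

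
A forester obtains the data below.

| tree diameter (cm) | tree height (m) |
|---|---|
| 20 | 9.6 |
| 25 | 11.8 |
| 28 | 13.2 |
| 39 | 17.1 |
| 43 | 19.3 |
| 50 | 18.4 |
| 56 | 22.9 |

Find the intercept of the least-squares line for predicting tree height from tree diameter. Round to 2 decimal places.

3.36

n = 7, Σx = 261, Σy = 112.3, Σxy = 4555.8, Σx² = 10815
Sxx = Σx² − (Σx)²/n = 10815 − 9731.571429 = 1083.428571
Sxy = Σxy − (Σx)(Σy)/n = 4555.8 − 4187.185714 = 368.614286
b = Sxy/Sxx = 368.614286/1083.428571 = 0.340229
a = ȳ − b·x̄ = 16.042857 − 0.340229·37.285714 = 3.357160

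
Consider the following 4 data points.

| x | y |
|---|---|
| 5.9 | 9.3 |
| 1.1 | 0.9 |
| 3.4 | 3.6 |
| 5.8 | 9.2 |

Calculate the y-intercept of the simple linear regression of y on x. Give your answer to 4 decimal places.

n = 4, Σx = 16.2, Σy = 23, Σxy = 121.46, Σx² = 81.22
Sxx = Σx² − (Σx)²/n = 81.22 − 65.61 = 15.61
Sxy = Σxy − (Σx)(Σy)/n = 121.46 − 93.15 = 28.31
b = Sxy/Sxx = 28.31/15.61 = 1.813581
a = ȳ − b·x̄ = 5.75 − 1.813581·4.05 = -1.595003

-1.5950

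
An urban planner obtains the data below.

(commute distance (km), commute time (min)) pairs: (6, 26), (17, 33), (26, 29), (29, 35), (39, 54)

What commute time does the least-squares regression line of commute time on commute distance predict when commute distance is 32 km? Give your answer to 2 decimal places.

n = 5, Σx = 117, Σy = 177, Σxy = 4592, Σx² = 3363
Sxx = Σx² − (Σx)²/n = 3363 − 2737.8 = 625.2
Sxy = Σxy − (Σx)(Σy)/n = 4592 − 4141.8 = 450.2
b = Sxy/Sxx = 450.2/625.2 = 0.720090
a = ȳ − b·x̄ = 35.4 − 0.720090·23.4 = 18.549904
ŷ(32) = a + b·32 = 18.549904 + 0.720090·32 = 41.592770

41.59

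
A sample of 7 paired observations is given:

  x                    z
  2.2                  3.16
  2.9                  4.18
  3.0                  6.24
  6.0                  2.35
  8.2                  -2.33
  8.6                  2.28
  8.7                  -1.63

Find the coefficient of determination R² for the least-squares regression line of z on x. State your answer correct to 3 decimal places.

0.626

n = 7, Σx = 39.6, Σy = 14.25, Σxy = 38.215, Σx² = 275.14, Σy² = 85.2023
Sxx = Σx² − (Σx)²/n = 275.14 − 224.022857 = 51.117143
Sxy = Σxy − (Σx)(Σy)/n = 38.215 − 80.614286 = -42.399286
Syy = Σy² − (Σy)²/n = 85.2023 − 29.008929 = 56.193371
R² = Sxy²/(Sxx·Syy) = (-42.399286)²/(51.117143·56.193371) = 0.625843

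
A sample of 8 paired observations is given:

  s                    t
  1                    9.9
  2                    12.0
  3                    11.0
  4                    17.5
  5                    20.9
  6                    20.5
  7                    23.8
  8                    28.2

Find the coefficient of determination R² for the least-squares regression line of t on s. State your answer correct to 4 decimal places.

n = 8, Σx = 36, Σy = 143.8, Σxy = 756.6, Σx² = 204, Σy² = 2888
Sxx = Σx² − (Σx)²/n = 204 − 162 = 42
Sxy = Σxy − (Σx)(Σy)/n = 756.6 − 647.1 = 109.5
Syy = Σy² − (Σy)²/n = 2888 − 2584.805 = 303.195
R² = Sxy²/(Sxx·Syy) = (109.5)²/(42·303.195) = 0.941579

0.9416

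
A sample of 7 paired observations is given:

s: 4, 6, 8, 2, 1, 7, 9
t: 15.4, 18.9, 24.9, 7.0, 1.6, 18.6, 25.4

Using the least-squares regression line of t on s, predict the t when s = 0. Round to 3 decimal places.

0.937

n = 7, Σx = 37, Σy = 111.8, Σxy = 748.6, Σx² = 251
Sxx = Σx² − (Σx)²/n = 251 − 195.571429 = 55.428571
Sxy = Σxy − (Σx)(Σy)/n = 748.6 − 590.942857 = 157.657143
b = Sxy/Sxx = 157.657143/55.428571 = 2.844330
a = ȳ − b·x̄ = 15.971429 − 2.844330·5.285714 = 0.937113
ŷ(0) = a + b·0 = 0.937113 + 2.844330·0 = 0.937113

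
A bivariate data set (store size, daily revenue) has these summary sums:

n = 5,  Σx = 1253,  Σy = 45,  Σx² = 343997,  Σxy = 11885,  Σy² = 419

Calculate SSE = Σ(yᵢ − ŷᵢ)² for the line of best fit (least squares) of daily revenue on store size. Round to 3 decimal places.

Sxx = Σx² − (Σx)²/n = 343997 − 314001.8 = 29995.2
Sxy = Σxy − (Σx)(Σy)/n = 11885 − 11277 = 608
Syy = Σy² − (Σy)²/n = 419 − 405 = 14
b = Sxy/Sxx = 608/29995.2 = 0.020270
SSE = Syy − b·Sxy = 14 − 0.020270·608 = 1.675895

1.676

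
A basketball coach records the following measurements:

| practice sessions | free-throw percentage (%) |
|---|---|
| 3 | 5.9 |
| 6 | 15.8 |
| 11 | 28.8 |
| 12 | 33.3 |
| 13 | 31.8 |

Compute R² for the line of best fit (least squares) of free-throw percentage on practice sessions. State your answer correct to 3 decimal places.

0.981

n = 5, Σx = 45, Σy = 115.6, Σxy = 1242.3, Σx² = 479, Σy² = 3234.02
Sxx = Σx² − (Σx)²/n = 479 − 405 = 74
Sxy = Σxy − (Σx)(Σy)/n = 1242.3 − 1040.4 = 201.9
Syy = Σy² − (Σy)²/n = 3234.02 − 2672.672 = 561.348
R² = Sxy²/(Sxx·Syy) = (201.9)²/(74·561.348) = 0.981316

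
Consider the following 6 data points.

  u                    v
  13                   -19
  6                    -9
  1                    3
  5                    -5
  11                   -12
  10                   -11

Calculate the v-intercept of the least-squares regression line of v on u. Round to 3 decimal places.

3.413

n = 6, Σx = 46, Σy = -53, Σxy = -565, Σx² = 452
Sxx = Σx² − (Σx)²/n = 452 − 352.666667 = 99.333333
Sxy = Σxy − (Σx)(Σy)/n = -565 − (-406.333333) = -158.666667
b = Sxy/Sxx = -158.666667/99.333333 = -1.597315
a = ȳ − b·x̄ = -8.833333 − (-1.597315)·7.666667 = 3.412752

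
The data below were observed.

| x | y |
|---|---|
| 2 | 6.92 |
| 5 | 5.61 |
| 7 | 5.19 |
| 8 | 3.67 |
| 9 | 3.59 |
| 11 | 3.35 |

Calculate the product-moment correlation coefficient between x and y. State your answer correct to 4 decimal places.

-0.9594

n = 6, Σx = 42, Σy = 28.33, Σxy = 176.74, Σx² = 344, Σy² = 143.8741
Sxx = Σx² − (Σx)²/n = 344 − 294 = 50
Sxy = Σxy − (Σx)(Σy)/n = 176.74 − 198.31 = -21.57
Syy = Σy² − (Σy)²/n = 143.8741 − 133.764817 = 10.109283
r = Sxy/√(Sxx·Syy) = -21.57/√(505.464167) = -21.57/22.482530 = -0.959412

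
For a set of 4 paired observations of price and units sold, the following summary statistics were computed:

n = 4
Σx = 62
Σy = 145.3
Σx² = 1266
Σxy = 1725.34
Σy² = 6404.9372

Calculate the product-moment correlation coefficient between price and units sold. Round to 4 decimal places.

Sxx = Σx² − (Σx)²/n = 1266 − 961 = 305
Sxy = Σxy − (Σx)(Σy)/n = 1725.34 − 2252.15 = -526.81
Syy = Σy² − (Σy)²/n = 6404.9372 − 5278.0225 = 1126.9147
r = Sxy/√(Sxx·Syy) = -526.81/√(343708.9835) = -526.81/586.266990 = -0.898584

-0.8986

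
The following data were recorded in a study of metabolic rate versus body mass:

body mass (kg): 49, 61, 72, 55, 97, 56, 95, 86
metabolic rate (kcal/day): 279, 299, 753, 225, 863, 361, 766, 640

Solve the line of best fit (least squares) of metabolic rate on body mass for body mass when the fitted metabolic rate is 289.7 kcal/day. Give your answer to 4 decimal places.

52.5062

n = 8, Σx = 571, Σy = 4186, Σxy = 330238, Σx² = 43297
Sxx = Σx² − (Σx)²/n = 43297 − 40755.125 = 2541.875
Sxy = Σxy − (Σx)(Σy)/n = 330238 − 298775.75 = 31462.25
b = Sxy/Sxx = 31462.25/2541.875 = 12.377576
a = ȳ − b·x̄ = 523.25 − 12.377576·71.375 = -360.199459
Set a + b·x = 289.7: x = (289.7 − (-360.199459)) / 12.377576 = 52.506200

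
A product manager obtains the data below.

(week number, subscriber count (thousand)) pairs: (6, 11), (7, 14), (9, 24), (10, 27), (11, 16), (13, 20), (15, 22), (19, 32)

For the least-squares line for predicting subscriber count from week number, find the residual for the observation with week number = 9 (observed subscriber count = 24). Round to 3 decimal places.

n = 8, Σx = 90, Σy = 166, Σxy = 2024, Σx² = 1142
Sxx = Σx² − (Σx)²/n = 1142 − 1012.5 = 129.5
Sxy = Σxy − (Σx)(Σy)/n = 2024 − 1867.5 = 156.5
b = Sxy/Sxx = 156.5/129.5 = 1.208494
a = ȳ − b·x̄ = 20.75 − 1.208494·11.25 = 7.154440
ŷ(9) = 7.154440 + 1.208494·9 = 18.030888
residual = y − ŷ = 24 − 18.030888 = 5.969112

5.969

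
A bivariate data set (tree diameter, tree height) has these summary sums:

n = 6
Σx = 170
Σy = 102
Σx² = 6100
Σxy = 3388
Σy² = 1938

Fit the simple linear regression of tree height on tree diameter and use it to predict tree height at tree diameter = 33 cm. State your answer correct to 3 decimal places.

Sxx = Σx² − (Σx)²/n = 6100 − 4816.666667 = 1283.333333
Sxy = Σxy − (Σx)(Σy)/n = 3388 − 2890 = 498
b = Sxy/Sxx = 498/1283.333333 = 0.388052
a = ȳ − b·x̄ = 17 − 0.388052·28.333333 = 6.005195
ŷ(33) = a + b·33 = 6.005195 + 0.388052·33 = 18.810909

18.811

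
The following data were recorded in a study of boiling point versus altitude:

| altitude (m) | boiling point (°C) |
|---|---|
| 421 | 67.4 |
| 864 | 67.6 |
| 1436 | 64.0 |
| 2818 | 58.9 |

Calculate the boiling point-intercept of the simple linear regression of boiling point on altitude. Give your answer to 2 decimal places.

69.77

n = 4, Σx = 5539, Σy = 257.9, Σxy = 344666, Σx² = 10926957
Sxx = Σx² − (Σx)²/n = 10926957 − 7670130.25 = 3256826.75
Sxy = Σxy − (Σx)(Σy)/n = 344666 − 357127.025 = -12461.025
b = Sxy/Sxx = -12461.025/3256826.75 = -0.003826
a = ȳ − b·x̄ = 64.475 − (-0.003826)·1384.75 = 69.773226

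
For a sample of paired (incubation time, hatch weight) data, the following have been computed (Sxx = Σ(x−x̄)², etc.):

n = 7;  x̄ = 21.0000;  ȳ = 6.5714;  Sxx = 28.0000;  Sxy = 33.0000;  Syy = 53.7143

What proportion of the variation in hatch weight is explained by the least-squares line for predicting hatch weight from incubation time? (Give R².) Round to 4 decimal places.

R² = Sxy²/(Sxx·Syy) = (33)²/(28·53.7143) = 0.724069

0.7241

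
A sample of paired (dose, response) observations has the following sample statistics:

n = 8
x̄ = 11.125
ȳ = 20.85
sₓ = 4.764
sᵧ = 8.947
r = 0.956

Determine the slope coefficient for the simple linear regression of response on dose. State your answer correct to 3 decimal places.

1.795

b = r · sᵧ/sₓ = 0.956 · 8.947/4.764 = 1.795410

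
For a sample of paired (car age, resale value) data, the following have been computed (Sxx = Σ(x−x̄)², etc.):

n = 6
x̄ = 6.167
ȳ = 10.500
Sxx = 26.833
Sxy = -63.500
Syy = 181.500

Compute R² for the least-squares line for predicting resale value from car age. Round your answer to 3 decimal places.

R² = Sxy²/(Sxx·Syy) = (-63.5)²/(26.833·181.5) = 0.827945

0.828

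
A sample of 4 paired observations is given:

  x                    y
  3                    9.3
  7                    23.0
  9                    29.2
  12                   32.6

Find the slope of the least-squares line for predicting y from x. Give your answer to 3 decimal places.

2.658

n = 4, Σx = 31, Σy = 94.1, Σxy = 842.9, Σx² = 283
Sxx = Σx² − (Σx)²/n = 283 − 240.25 = 42.75
Sxy = Σxy − (Σx)(Σy)/n = 842.9 − 729.275 = 113.625
b = Sxy/Sxx = 113.625/42.75 = 2.657895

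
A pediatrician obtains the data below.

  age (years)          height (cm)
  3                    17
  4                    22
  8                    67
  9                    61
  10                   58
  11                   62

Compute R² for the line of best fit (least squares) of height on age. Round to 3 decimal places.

0.844

n = 6, Σx = 45, Σy = 287, Σxy = 2486, Σx² = 391, Σy² = 16191
Sxx = Σx² − (Σx)²/n = 391 − 337.5 = 53.5
Sxy = Σxy − (Σx)(Σy)/n = 2486 − 2152.5 = 333.5
Syy = Σy² − (Σy)²/n = 16191 − 13728.166667 = 2462.833333
R² = Sxy²/(Sxx·Syy) = (333.5)²/(53.5·2462.833333) = 0.844117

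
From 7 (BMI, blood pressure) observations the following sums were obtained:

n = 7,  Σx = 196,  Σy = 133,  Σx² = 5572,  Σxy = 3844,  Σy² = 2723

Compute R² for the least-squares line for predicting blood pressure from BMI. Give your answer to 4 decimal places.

Sxx = Σx² − (Σx)²/n = 5572 − 5488 = 84
Sxy = Σxy − (Σx)(Σy)/n = 3844 − 3724 = 120
Syy = Σy² − (Σy)²/n = 2723 − 2527 = 196
R² = Sxy²/(Sxx·Syy) = (120)²/(84·196) = 0.874636

0.8746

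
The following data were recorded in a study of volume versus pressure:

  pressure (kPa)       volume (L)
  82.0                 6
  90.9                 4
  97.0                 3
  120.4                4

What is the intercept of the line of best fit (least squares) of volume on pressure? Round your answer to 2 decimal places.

7.94

n = 4, Σx = 390.3, Σy = 17, Σxy = 1628.2, Σx² = 38891.97
Sxx = Σx² − (Σx)²/n = 38891.97 − 38083.5225 = 808.4475
Sxy = Σxy − (Σx)(Σy)/n = 1628.2 − 1658.775 = -30.575
b = Sxy/Sxx = -30.575/808.4475 = -0.037819
a = ȳ − b·x̄ = 4.25 − (-0.037819)·97.575 = 7.940228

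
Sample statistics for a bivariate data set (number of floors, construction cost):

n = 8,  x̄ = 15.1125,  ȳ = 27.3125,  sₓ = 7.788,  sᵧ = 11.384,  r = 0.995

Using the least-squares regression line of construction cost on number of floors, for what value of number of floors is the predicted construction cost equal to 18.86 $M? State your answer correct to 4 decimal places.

b = r · sᵧ/sₓ = 0.995 · 11.384/7.788 = 1.454427
a = ȳ − b·x̄ = 27.3125 − 1.454427·15.1125 = 5.332467
Set a + b·x = 18.86: x = (18.86 − 5.332467) / 1.454427 = 9.300934

9.3009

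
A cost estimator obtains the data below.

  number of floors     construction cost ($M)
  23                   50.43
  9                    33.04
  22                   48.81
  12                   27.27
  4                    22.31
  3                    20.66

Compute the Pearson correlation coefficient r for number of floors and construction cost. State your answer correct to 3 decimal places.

0.967

n = 6, Σx = 73, Σy = 202.52, Σxy = 3009.53, Σx² = 1263, Σy² = 7685.4672
Sxx = Σx² − (Σx)²/n = 1263 − 888.166667 = 374.833333
Sxy = Σxy − (Σx)(Σy)/n = 3009.53 − 2463.993333 = 545.536667
Syy = Σy² − (Σy)²/n = 7685.4672 − 6835.725067 = 849.742133
r = Sxy/√(Sxx·Syy) = 545.536667/√(318511.676311) = 545.536667/564.368387 = 0.966632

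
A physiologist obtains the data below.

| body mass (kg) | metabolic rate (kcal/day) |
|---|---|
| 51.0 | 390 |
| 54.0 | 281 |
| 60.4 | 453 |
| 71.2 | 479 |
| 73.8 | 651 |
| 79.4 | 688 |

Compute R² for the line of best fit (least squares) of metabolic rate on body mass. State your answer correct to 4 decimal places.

n = 6, Σx = 389.8, Σy = 2942, Σxy = 199201, Σx² = 25985.4, Σy² = 1562856
Sxx = Σx² − (Σx)²/n = 25985.4 − 25324.006667 = 661.393333
Sxy = Σxy − (Σx)(Σy)/n = 199201 − 191131.933333 = 8069.066667
Syy = Σy² − (Σy)²/n = 1562856 − 1442560.666667 = 120295.333333
R² = Sxy²/(Sxx·Syy) = (8069.066667)²/(661.393333·120295.333333) = 0.818348

0.8183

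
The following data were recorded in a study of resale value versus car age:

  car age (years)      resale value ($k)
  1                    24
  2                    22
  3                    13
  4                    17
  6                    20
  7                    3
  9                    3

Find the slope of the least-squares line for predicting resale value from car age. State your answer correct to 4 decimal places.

-2.4799

n = 7, Σx = 32, Σy = 102, Σxy = 343, Σx² = 196
Sxx = Σx² − (Σx)²/n = 196 − 146.285714 = 49.714286
Sxy = Σxy − (Σx)(Σy)/n = 343 − 466.285714 = -123.285714
b = Sxy/Sxx = -123.285714/49.714286 = -2.479885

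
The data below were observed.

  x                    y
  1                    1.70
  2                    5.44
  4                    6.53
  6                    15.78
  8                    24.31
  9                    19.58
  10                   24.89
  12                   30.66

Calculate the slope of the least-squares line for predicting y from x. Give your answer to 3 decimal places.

2.621

n = 8, Σx = 52, Σy = 128.89, Σxy = 1120.9, Σx² = 446
Sxx = Σx² − (Σx)²/n = 446 − 338 = 108
Sxy = Σxy − (Σx)(Σy)/n = 1120.9 − 837.785 = 283.115
b = Sxy/Sxx = 283.115/108 = 2.621435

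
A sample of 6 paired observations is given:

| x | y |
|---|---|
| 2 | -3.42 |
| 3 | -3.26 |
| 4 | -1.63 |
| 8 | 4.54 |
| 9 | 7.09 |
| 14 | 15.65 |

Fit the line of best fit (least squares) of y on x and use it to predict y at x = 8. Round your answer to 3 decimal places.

n = 6, Σx = 40, Σy = 18.97, Σxy = 296.09, Σx² = 370
Sxx = Σx² − (Σx)²/n = 370 − 266.666667 = 103.333333
Sxy = Σxy − (Σx)(Σy)/n = 296.09 − 126.466667 = 169.623333
b = Sxy/Sxx = 169.623333/103.333333 = 1.641516
a = ȳ − b·x̄ = 3.161667 − 1.641516·6.666667 = -7.781774
ŷ(8) = a + b·8 = -7.781774 + 1.641516·8 = 5.350355

5.350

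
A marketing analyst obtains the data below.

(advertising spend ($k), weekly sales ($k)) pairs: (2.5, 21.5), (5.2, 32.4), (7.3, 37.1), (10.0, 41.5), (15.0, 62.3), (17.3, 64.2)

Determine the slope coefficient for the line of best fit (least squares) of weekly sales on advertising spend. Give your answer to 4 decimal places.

2.9316

n = 6, Σx = 57.3, Σy = 259, Σxy = 2953.22, Σx² = 710.87
Sxx = Σx² − (Σx)²/n = 710.87 − 547.215 = 163.655
Sxy = Σxy − (Σx)(Σy)/n = 2953.22 − 2473.45 = 479.77
b = Sxy/Sxx = 479.77/163.655 = 2.931594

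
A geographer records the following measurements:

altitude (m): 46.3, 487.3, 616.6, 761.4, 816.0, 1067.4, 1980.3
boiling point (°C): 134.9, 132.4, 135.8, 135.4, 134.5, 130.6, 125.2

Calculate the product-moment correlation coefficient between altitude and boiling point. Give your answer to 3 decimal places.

-0.854

n = 7, Σx = 5775.3, Σy = 928.8, Σxy = 754680.23, Σx² = 6926317.35, Σy² = 123324.22
Sxx = Σx² − (Σx)²/n = 6926317.35 − 4764870.012857 = 2161447.337143
Sxy = Σxy − (Σx)(Σy)/n = 754680.23 − 766299.805714 = -11619.575714
Syy = Σy² − (Σy)²/n = 123324.22 − 123238.491429 = 85.728571
r = Sxy/√(Sxx·Syy) = -11619.575714/√(185297792.431347) = -11619.575714/13612.413174 = -0.853601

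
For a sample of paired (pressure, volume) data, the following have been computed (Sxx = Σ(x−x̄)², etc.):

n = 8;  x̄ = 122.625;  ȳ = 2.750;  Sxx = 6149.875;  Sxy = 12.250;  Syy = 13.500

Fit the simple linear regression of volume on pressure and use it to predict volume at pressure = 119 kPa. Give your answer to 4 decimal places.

b = Sxy/Sxx = 12.25/6149.875 = 0.001992
a = ȳ − b·x̄ = 2.75 − 0.001992·122.625 = 2.505742
ŷ(119) = a + b·119 = 2.505742 + 0.001992·119 = 2.742779

2.7428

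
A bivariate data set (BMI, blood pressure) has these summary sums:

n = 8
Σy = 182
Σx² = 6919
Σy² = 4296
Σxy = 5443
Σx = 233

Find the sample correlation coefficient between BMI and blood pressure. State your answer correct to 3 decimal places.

Sxx = Σx² − (Σx)²/n = 6919 − 6786.125 = 132.875
Sxy = Σxy − (Σx)(Σy)/n = 5443 − 5300.75 = 142.25
Syy = Σy² − (Σy)²/n = 4296 − 4140.5 = 155.5
r = Sxy/√(Sxx·Syy) = 142.25/√(20662.0625) = 142.25/143.743043 = 0.989613

0.990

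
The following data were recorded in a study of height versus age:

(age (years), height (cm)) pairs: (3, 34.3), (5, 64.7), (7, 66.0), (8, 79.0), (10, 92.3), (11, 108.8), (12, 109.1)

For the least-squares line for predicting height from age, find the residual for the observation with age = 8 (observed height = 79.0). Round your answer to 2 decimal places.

n = 7, Σx = 56, Σy = 554.2, Σxy = 4949.4, Σx² = 512
Sxx = Σx² − (Σx)²/n = 512 − 448 = 64
Sxy = Σxy − (Σx)(Σy)/n = 4949.4 − 4433.6 = 515.8
b = Sxy/Sxx = 515.8/64 = 8.059375
a = ȳ − b·x̄ = 79.171429 − 8.059375·8 = 14.696429
ŷ(8) = 14.696429 + 8.059375·8 = 79.171429
residual = y − ŷ = 79.0 − 79.171429 = -0.171429

-0.17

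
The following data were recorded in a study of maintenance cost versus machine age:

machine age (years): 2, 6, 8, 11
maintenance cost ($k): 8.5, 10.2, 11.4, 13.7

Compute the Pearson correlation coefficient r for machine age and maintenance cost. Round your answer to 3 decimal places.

n = 4, Σx = 27, Σy = 43.8, Σxy = 320.1, Σx² = 225, Σy² = 493.94
Sxx = Σx² − (Σx)²/n = 225 − 182.25 = 42.75
Sxy = Σxy − (Σx)(Σy)/n = 320.1 − 295.65 = 24.45
Syy = Σy² − (Σy)²/n = 493.94 − 479.61 = 14.33
r = Sxy/√(Sxx·Syy) = 24.45/√(612.6075) = 24.45/24.750909 = 0.987843

0.988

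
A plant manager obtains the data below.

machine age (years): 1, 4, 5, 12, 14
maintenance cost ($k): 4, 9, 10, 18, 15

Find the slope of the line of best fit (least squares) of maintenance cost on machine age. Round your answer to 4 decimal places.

0.9186

n = 5, Σx = 36, Σy = 56, Σxy = 516, Σx² = 382
Sxx = Σx² − (Σx)²/n = 382 − 259.2 = 122.8
Sxy = Σxy − (Σx)(Σy)/n = 516 − 403.2 = 112.8
b = Sxy/Sxx = 112.8/122.8 = 0.918567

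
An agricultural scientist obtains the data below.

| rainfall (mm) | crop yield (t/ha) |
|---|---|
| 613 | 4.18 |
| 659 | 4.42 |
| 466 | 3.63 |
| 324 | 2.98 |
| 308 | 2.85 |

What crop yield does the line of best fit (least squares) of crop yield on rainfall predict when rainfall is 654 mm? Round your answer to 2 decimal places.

4.39

n = 5, Σx = 2370, Σy = 18.06, Σxy = 9010.02, Σx² = 1227046
Sxx = Σx² − (Σx)²/n = 1227046 − 1123380 = 103666
Sxy = Σxy − (Σx)(Σy)/n = 9010.02 − 8560.44 = 449.58
b = Sxy/Sxx = 449.58/103666 = 0.004337
a = ȳ − b·x̄ = 3.612 − 0.004337·474 = 1.556351
ŷ(654) = a + b·654 = 1.556351 + 0.004337·654 = 4.392626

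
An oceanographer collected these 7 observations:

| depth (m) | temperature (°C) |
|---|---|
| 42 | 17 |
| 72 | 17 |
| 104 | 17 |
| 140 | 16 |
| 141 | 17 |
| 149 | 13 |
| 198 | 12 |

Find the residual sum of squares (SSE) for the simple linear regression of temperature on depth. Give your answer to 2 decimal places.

11.39

n = 7, Σx = 846, Σy = 109, Σxy = 12656, Σx² = 118650, Σy² = 1725
Sxx = Σx² − (Σx)²/n = 118650 − 102245.142857 = 16404.857143
Sxy = Σxy − (Σx)(Σy)/n = 12656 − 13173.428571 = -517.428571
Syy = Σy² − (Σy)²/n = 1725 − 1697.285714 = 27.714286
b = Sxy/Sxx = -517.428571/16404.857143 = -0.031541
SSE = Syy − b·Sxy = 27.714286 − (-0.031541)·(-517.428571) = 11.393977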